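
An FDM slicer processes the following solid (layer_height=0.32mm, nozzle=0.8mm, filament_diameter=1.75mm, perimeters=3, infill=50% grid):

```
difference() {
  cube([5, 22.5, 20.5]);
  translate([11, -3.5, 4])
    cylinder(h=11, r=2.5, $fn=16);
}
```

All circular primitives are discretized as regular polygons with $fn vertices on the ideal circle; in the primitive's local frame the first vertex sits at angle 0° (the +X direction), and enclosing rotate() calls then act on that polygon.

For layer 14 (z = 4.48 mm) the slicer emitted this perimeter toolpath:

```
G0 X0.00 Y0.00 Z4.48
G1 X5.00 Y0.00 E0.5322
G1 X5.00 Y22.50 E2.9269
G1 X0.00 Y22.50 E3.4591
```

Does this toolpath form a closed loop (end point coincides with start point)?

Start point (G0): (0.00, 0.00). End point (last G1): the path does not return to the start — open.

no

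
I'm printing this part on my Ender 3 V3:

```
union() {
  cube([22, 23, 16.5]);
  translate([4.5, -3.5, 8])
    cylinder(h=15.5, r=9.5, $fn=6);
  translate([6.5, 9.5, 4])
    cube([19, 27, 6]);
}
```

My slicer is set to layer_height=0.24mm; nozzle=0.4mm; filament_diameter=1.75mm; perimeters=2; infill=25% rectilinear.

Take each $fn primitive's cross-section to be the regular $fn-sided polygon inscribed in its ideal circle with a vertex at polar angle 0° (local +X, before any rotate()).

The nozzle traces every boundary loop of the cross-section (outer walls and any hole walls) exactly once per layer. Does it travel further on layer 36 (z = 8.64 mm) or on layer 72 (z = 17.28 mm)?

layer 36 (z = 8.64 mm)

Layer 36 (z = 8.64): the 22×23 cube contributes its full rectangle (perimeter 90.00 mm); the r=9.5 cylinder at (4.5, -3.5) contributes a regular 6-gon of circumradius 9.5 (perimeter = 2·6·9.500·sin(180°/6) = 57.00 mm); the 19×27 cube at (6.5, 9.5) contributes its full rectangle (perimeter 92.00 mm); Combining (union): the regions partially overlap (shared area 259.43 mm²), so the edge portions inside another operand are dropped and the merged outline is re-measured after clipping — boundary = 149.58 mm. So its perimeter = 149.58 mm. Layer 72 (z = 17.28): the cube does not reach this height (z outside [0, 16.5]); the r=9.5 cylinder at (4.5, -3.5) gives a regular 6-gon of circumradius 9.5 (constant along its height) (perimeter = 2·6·9.500·sin(180°/6) = 57.00 mm); the cube at (6.5, 9.5) is not intersected at this z (z outside [4, 10]); Merging all regions: only the r=9.5 cylinder at (4.5, -3.5) is present, so the union is just that shape — boundary = 57.00 mm. So its perimeter = 57.00 mm. Layer 36 is larger (149.58 vs 57.00 mm).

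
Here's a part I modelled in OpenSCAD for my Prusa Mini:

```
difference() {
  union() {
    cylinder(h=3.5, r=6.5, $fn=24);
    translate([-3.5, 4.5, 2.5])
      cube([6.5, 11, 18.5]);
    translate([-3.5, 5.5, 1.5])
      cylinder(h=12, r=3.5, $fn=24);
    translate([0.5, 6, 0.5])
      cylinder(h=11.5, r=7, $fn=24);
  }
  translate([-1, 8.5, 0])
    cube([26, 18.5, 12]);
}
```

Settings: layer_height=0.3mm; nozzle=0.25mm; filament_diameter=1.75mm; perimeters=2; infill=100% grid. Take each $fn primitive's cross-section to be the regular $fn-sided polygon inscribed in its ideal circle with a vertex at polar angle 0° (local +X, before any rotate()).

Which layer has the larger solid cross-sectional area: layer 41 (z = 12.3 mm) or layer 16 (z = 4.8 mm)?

Layer 41 (z = 12.3): the cylinder is absent (z outside [0, 3.5]); the 6.5×11 cube at (-3.5, 4.5) contributes its full rectangle (area 71.50 mm²); the r=3.5 cylinder at (-3.5, 5.5) gives a regular 24-gon of circumradius 3.5 (constant along its height) (area = (24/2)·3.500²·sin(360°/24) = 38.05 mm²); the cylinder at (0.5, 6) does not reach this height (z outside [0.5, 12]); Combining (union): the regions partially overlap — summed areas 109.55 mm² minus the doubly-counted overlap 12.94 mm² gives 96.60 mm² — area = 96.60 mm²; the cube at (-1, 8.5) is not intersected at this z (z outside [0, 12]); Subtracting the remaining from the first: none of the subtracted shapes is present at this height, so the result so far is unchanged — area = 96.60 mm². So its area = 96.60 mm². Layer 16 (z = 4.8): the cylinder does not reach this height (z outside [0, 3.5]); the 6.5×11 cube at (-3.5, 4.5) contributes its full rectangle (area 71.50 mm²); the cylinder at (-3.5, 5.5): section is a regular 24-gon, circumradius r=3.5 (area = (24/2)·3.500²·sin(360°/24) = 38.05 mm²); the r=7 cylinder at (0.5, 6) gives a regular 24-gon of circumradius 7 (constant along its height) (area = (24/2)·7.000²·sin(360°/24) = 152.19 mm²); Taking the union: the regions partially overlap — summed areas 261.73 mm² minus the doubly-counted overlap 89.15 mm² gives 172.58 mm² — area = 172.58 mm²; the 26×18.5 cube at (-1, 8.5) contributes its full rectangle (area 481.00 mm²); After the difference (first − rest): starting from the result so far (172.58 mm²), the 26×18.5 cube at (-1, 8.5) partially overlaps it — only the 38.25 mm² overlap (of its 481.00 mm²) is removed, clipping the outline — area = 134.33 mm². So its area = 134.33 mm². Layer 16 is larger (134.33 vs 96.60 mm²).

layer 16 (z = 4.8 mm)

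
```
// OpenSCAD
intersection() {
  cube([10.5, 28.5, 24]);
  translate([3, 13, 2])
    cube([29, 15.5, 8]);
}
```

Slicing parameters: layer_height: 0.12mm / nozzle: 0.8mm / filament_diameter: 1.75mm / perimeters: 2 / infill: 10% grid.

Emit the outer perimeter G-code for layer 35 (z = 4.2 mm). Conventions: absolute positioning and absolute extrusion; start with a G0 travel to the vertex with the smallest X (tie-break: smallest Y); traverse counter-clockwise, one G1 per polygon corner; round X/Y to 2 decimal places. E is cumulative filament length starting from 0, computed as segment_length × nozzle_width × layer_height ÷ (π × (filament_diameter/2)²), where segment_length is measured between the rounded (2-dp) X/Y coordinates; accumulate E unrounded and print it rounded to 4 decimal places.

At z = 4.2 mm: the cube is present — its section is the full 10.5×28.5 rectangle; the cube at (3, 13) (footprint 29×15.5) is included at this height; Taking the intersection: the 29×15.5 cube at (3, 13) partially overlaps the 10.5×28.5 cube; clipping to the common part keeps 116.25 mm² — 1 connected region. The outline is a single polygon with 4 vertices. Extrusion per mm of travel: 0.8 × 0.12 / (π × 0.875²) = 0.039912. Accumulating E over each segment gives final E = 1.8360.

G0 X3.00 Y13.00 Z4.20
G1 X10.50 Y13.00 E0.2993
G1 X10.50 Y28.50 E0.9180
G1 X3.00 Y28.50 E1.2173
G1 X3.00 Y13.00 E1.8360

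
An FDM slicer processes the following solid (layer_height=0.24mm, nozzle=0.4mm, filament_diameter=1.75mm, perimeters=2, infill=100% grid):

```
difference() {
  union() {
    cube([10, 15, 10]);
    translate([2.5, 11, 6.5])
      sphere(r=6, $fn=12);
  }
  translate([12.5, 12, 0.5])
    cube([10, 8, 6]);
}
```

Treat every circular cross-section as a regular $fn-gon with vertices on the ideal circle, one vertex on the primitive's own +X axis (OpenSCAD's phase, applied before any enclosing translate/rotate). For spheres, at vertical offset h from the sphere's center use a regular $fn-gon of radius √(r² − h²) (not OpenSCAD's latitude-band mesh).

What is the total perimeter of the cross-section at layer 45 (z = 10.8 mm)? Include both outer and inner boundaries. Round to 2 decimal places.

25.99 mm

At z = 10.8 mm: the cube is not intersected at this z (z outside [0, 10]); the r=6 sphere at (2.5, 11) slices to a regular 12-gon of circumradius 4.184 (√(r²−h²) with h=4.3 from center) (perimeter = 2·12·4.184·sin(180°/12) = 25.99 mm); Combining (union): only the r=6 sphere at (2.5, 11) is present, so the union is just that shape — boundary = 25.99 mm; the cube at (12.5, 12) is not intersected at this z (z outside [0.5, 6.5]); Subtracting the remaining from the first: none of the subtracted shapes is present at this height, so the result so far is unchanged — boundary = 25.99 mm. Overall, the cross-section is a single solid region. Total boundary length (outer) = 25.99 mm.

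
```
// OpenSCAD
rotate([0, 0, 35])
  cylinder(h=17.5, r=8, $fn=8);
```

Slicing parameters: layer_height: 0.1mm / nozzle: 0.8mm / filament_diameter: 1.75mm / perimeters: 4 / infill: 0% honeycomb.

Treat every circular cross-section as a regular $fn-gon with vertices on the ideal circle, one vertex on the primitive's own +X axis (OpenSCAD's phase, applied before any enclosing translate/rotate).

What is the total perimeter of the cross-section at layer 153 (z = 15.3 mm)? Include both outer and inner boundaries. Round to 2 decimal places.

48.98 mm

At z = 15.3 mm: the cylinder: section is a regular 8-gon, circumradius r=8 (perimeter = 2·8·8.000·sin(180°/8) = 48.98 mm); (rotated 35° about Z; rotation is an isometry so areas/perimeters/island counts are preserved). Overall, the cross-section is a single solid region. Total boundary length (outer) = 48.98 mm.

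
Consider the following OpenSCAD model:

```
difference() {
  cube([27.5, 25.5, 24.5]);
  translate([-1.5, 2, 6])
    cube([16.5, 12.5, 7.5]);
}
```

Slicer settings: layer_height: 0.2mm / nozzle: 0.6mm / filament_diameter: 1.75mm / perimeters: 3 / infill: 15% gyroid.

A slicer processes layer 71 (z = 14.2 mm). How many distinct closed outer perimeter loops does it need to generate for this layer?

At z = 14.2 mm: the cube (footprint 27.5×25.5) is included at this height; the cube at (-1.5, 2) is not intersected at this z (z outside [6, 13.5]); Taking the first minus the rest: none of the subtracted shapes is present at this height, so the 27.5×25.5 cube is unchanged — 1 connected region. The result has 1 disconnected region.

1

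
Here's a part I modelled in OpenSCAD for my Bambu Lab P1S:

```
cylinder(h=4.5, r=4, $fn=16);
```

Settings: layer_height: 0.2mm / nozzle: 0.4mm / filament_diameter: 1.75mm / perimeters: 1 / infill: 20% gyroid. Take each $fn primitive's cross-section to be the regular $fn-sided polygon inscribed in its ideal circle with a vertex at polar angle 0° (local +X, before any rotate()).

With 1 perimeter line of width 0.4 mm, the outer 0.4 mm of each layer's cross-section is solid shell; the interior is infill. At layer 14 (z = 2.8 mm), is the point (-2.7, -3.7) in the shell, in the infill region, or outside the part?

At z = 2.8 mm: the r=4 cylinder contributes a regular 16-gon of circumradius 4. Overall, the cross-section is a single solid region. The nearest boundary edge runs (-2.83, -2.83)→(-1.53, -3.70); distance from the point to it = 0.65 mm. The point is not inside any of the regions above, so it lies outside the cross-section (0.65 mm from the nearest boundary).

outside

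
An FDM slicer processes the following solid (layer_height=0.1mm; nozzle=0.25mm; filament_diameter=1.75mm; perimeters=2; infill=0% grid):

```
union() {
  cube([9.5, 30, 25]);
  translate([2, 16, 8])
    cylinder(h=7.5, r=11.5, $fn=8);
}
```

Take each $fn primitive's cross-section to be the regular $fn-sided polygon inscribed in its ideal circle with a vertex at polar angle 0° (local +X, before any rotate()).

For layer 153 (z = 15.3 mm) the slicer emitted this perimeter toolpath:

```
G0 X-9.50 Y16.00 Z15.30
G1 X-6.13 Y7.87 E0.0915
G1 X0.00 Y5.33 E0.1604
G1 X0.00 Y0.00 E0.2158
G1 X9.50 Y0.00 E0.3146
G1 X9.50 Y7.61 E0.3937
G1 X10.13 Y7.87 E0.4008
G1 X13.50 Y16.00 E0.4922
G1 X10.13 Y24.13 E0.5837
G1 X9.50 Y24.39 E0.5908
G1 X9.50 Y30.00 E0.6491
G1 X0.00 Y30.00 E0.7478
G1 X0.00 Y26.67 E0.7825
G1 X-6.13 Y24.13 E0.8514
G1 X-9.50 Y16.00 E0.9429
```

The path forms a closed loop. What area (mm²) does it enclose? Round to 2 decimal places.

465.45 mm²

Apply the shoelace formula to the sequence of (X, Y) vertices; enclosed area = 465.45 mm².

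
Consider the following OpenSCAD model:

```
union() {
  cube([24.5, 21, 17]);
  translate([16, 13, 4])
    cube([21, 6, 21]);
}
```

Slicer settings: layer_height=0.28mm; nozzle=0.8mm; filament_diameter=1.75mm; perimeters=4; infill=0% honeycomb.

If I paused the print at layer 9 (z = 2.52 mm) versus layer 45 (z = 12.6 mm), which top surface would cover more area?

layer 45 (z = 12.6 mm)

Layer 9 (z = 2.52): the cube is present — its section is the full 24.5×21 rectangle (area 514.50 mm²); the cube at (16, 13) is not intersected at this z (z outside [4, 25]); Combining (union): only the 24.5×21 cube is present, so the union is just that shape — area = 514.50 mm². So its area = 514.50 mm². Layer 45 (z = 12.6): the cube (footprint 24.5×21) is included at this height (area 514.50 mm²); the cube at (16, 13) (footprint 21×6) is included at this height (area 126.00 mm²); Combining (union): the regions partially overlap — summed areas 640.50 mm² minus the doubly-counted overlap 51.00 mm² gives 589.50 mm² — area = 589.50 mm². So its area = 589.50 mm². Layer 45 is larger (589.50 vs 514.50 mm²).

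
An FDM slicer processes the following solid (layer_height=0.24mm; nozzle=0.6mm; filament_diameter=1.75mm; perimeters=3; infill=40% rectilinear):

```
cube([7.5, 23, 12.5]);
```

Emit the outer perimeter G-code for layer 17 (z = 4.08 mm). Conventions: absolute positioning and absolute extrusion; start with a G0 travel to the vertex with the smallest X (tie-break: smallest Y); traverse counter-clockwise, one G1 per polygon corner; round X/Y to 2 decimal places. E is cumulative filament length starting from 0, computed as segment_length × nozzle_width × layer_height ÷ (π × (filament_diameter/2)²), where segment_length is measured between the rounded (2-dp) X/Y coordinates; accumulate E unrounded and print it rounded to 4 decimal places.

At z = 4.08 mm: the 7.5×23 cube contributes its full rectangle. The outline is a single polygon with 4 vertices. Extrusion per mm of travel: 0.6 × 0.24 / (π × 0.875²) = 0.059868. Accumulating E over each segment gives final E = 3.6520.

G0 X0.00 Y0.00 Z4.08
G1 X7.50 Y0.00 E0.4490
G1 X7.50 Y23.00 E1.8260
G1 X0.00 Y23.00 E2.2750
G1 X0.00 Y0.00 E3.6520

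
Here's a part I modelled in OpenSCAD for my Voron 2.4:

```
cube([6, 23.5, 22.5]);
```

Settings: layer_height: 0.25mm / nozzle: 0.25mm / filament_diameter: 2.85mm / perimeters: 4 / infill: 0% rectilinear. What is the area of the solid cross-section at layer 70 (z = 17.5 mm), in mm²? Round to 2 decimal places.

At z = 17.5 mm: the cube (footprint 6×23.5) is included at this height (area 141.00 mm²). Overall, the cross-section is a single solid region. Net area = 141.00 mm².

141.00 mm²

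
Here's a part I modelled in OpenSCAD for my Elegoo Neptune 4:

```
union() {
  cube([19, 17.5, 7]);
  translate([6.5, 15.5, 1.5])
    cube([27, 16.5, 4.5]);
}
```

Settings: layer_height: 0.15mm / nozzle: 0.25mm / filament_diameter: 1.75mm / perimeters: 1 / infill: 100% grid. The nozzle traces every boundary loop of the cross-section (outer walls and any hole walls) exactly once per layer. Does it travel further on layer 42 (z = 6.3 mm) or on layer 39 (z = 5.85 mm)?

layer 39 (z = 5.85 mm)

Layer 42 (z = 6.3): the 19×17.5 cube contributes its full rectangle (perimeter 73.00 mm); the cube at (6.5, 15.5) does not reach this height (z outside [1.5, 6]); Merging all regions: only the 19×17.5 cube is present, so the union is just that shape — boundary = 73.00 mm. So its perimeter = 73.00 mm. Layer 39 (z = 5.85): the 19×17.5 cube contributes its full rectangle (perimeter 73.00 mm); the cube at (6.5, 15.5) is present — its section is the full 27×16.5 rectangle (perimeter 87.00 mm); Combining (union): the regions partially overlap (shared area 25.00 mm²), so the edge portions inside another operand are dropped and the merged outline is re-measured after clipping — boundary = 131.00 mm. So its perimeter = 131.00 mm. Layer 39 is larger (131.00 vs 73.00 mm).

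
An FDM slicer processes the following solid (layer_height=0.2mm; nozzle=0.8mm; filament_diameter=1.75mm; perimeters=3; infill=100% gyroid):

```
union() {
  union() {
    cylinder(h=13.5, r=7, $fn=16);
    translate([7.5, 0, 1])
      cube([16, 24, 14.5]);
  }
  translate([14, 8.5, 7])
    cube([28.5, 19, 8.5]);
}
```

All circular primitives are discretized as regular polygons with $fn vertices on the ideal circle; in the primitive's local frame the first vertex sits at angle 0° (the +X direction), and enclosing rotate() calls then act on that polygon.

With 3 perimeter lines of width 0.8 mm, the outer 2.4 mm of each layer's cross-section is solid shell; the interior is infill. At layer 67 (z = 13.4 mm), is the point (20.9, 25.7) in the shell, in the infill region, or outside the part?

shell

At z = 13.4 mm: the r=7 cylinder gives a regular 16-gon of circumradius 7 (constant along its height); the cube at (7.5, 0) is present — its section is the full 16×24 rectangle; Taking the union: the 2 present regions are separate (no shared area or edge), so areas and boundary lengths simply add and each stays a separate island — 2 connected regions; the cube at (14, 8.5) (footprint 28.5×19) is included at this height; Taking the union: the regions partially overlap (shared area 147.25 mm²), so overlapping operands fuse into one piece — 2 connected regions. Overall, the cross-section has 2 separate islands. The nearest boundary edge runs (14.00, 27.50)→(42.50, 27.50); distance from the point to it = 1.80 mm. (Shell/infill is judged within the island containing the point — the largest one.) The point is inside the cross-section, 1.80 mm from the nearest boundary — within the 2.4 mm shell band (3 × 0.8).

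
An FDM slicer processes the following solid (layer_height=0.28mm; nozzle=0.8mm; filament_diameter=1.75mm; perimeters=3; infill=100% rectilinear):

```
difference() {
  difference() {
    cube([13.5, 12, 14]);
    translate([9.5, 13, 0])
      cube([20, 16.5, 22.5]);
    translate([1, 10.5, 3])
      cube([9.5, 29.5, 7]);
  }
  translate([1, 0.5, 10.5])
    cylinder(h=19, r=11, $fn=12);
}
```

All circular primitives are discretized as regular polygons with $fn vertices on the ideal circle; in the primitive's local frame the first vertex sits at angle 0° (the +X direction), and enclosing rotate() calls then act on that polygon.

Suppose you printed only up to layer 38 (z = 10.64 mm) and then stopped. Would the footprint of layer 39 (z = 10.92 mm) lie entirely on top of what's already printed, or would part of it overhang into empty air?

Compare the two slices. At z = 10.64: the 13.5×12 cube contributes its full rectangle (area 162.00 mm²); the cube at (9.5, 13) is present — its section is the full 20×16.5 rectangle (area 330.00 mm²); the cube at (1, 10.5) does not reach this height (z outside [3, 10]); Taking the first minus the rest: starting from the 13.5×12 cube (162.00 mm²), the 20×16.5 cube at (9.5, 13) misses the remaining region (no effect) — area = 162.00 mm²; the cylinder at (1, 0.5): section is a regular 12-gon, circumradius r=11 (area = (12/2)·11.000²·sin(360°/12) = 363.00 mm²); Taking the first minus the rest: starting from that combined region (162.00 mm²), the r=11 cylinder at (1, 0.5) partially overlaps it — only the 107.58 mm² overlap (of its 363.00 mm²) is removed, clipping the outline — area = 54.42 mm². At z = 10.92: the cube is present — its section is the full 13.5×12 rectangle (area 162.00 mm²); the cube at (9.5, 13) is present — its section is the full 20×16.5 rectangle (area 330.00 mm²); the cube at (1, 10.5) is not intersected at this z (z outside [3, 10]); Subtracting the remaining from the first: starting from the 13.5×12 cube (162.00 mm²), the 20×16.5 cube at (9.5, 13) misses the remaining region (no effect) — area = 162.00 mm²; the r=11 cylinder at (1, 0.5) gives a regular 12-gon of circumradius 11 (constant along its height) (area = (12/2)·11.000²·sin(360°/12) = 363.00 mm²); After the difference (first − rest): starting from the result so far (162.00 mm²), the r=11 cylinder at (1, 0.5) partially overlaps it — only the 107.58 mm² overlap (of its 363.00 mm²) is removed, clipping the outline — area = 54.42 mm². Checking containment: the cross-section at z = 10.92 is a subset of the cross-section at z = 10.64.

entirely on top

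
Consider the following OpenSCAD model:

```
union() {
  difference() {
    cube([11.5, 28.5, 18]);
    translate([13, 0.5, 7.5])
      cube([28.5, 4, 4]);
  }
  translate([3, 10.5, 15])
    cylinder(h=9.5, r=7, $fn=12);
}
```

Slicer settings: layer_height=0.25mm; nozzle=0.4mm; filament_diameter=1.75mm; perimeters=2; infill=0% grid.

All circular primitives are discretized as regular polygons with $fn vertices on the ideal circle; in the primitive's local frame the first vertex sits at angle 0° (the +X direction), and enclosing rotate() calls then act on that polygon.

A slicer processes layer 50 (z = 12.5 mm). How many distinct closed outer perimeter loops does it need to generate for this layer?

1

At z = 12.5 mm: the cube is present — its section is the full 11.5×28.5 rectangle; the cube at (13, 0.5) is absent (z outside [7.5, 11.5]); After the difference (first − rest): none of the subtracted shapes is present at this height, so the 11.5×28.5 cube is unchanged — 1 connected region; the cylinder at (3, 10.5) is not intersected at this z (z outside [15, 24.5]); Merging all regions: only that combined region is present, so the union is just that shape — 1 connected region. The result has 1 disconnected region.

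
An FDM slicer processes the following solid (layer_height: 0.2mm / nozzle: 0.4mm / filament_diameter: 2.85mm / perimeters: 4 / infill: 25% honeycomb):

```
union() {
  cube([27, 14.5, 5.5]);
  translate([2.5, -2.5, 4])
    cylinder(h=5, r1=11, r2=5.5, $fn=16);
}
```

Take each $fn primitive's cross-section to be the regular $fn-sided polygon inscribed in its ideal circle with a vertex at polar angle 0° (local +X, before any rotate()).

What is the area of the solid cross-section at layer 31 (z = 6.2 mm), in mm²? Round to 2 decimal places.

225.37 mm²

At z = 6.2 mm: the cube is not intersected at this z (z outside [0, 5.5]); the cone at (2.5, -2.5) contributes a regular 16-gon of circumradius 8.580 (interpolated between r1=11 and r2=5.5 at t=0.440) (area = (16/2)·8.580²·sin(360°/16) = 225.37 mm²); Merging all regions: only the cone at (2.5, -2.5) is present, so the union is just that shape — area = 225.37 mm². Overall, the cross-section is a single solid region. Net area = 225.37 mm².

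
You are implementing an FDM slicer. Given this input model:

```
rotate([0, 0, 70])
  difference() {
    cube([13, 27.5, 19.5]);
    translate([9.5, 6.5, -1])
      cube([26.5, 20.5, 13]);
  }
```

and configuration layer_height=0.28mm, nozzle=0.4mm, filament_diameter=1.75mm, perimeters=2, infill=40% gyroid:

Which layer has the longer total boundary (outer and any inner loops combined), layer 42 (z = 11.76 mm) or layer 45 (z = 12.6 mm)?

Layer 42 (z = 11.76): the cube is present — its section is the full 13×27.5 rectangle (perimeter 81.00 mm); the 26.5×20.5 cube at (9.5, 6.5) contributes its full rectangle (perimeter 94.00 mm); Taking the first minus the rest: starting from the 13×27.5 cube, the 26.5×20.5 cube at (9.5, 6.5) partially overlaps it — only the 71.75 mm² overlap (of its 543.25 mm²) is removed, clipping the outline — boundary = 88.00 mm; (rotated 70° about Z; rotation is an isometry so areas/perimeters/island counts are preserved). So its perimeter = 88.00 mm. Layer 45 (z = 12.6): the 13×27.5 cube contributes its full rectangle (perimeter 81.00 mm); the cube at (9.5, 6.5) is absent (z outside [-1, 12]); Subtracting the remaining from the first: none of the subtracted shapes is present at this height, so the 13×27.5 cube is unchanged — boundary = 81.00 mm; (whole slice rotated 70° about Z — lengths, areas and connectivity unchanged). So its perimeter = 81.00 mm. Layer 42 is larger (88.00 vs 81.00 mm).

layer 42 (z = 11.76 mm)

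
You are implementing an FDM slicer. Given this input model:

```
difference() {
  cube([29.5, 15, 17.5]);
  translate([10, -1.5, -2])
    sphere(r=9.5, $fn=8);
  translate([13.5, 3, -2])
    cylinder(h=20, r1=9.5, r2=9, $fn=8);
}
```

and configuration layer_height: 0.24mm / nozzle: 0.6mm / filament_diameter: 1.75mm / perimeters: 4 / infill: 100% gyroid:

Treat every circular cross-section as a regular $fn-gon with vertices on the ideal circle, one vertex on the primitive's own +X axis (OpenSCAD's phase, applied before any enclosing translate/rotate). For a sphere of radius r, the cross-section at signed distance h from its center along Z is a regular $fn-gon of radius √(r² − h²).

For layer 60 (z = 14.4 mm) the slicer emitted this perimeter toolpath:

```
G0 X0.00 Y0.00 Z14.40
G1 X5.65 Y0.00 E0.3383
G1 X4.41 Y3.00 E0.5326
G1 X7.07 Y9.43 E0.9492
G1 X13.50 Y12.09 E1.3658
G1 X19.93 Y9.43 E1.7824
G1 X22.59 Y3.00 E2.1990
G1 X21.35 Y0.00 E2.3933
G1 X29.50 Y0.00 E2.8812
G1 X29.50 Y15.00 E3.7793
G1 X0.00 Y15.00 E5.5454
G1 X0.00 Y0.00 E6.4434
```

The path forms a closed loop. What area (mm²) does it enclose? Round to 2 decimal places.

Apply the shoelace formula to the sequence of (X, Y) vertices; enclosed area = 274.78 mm².

274.78 mm²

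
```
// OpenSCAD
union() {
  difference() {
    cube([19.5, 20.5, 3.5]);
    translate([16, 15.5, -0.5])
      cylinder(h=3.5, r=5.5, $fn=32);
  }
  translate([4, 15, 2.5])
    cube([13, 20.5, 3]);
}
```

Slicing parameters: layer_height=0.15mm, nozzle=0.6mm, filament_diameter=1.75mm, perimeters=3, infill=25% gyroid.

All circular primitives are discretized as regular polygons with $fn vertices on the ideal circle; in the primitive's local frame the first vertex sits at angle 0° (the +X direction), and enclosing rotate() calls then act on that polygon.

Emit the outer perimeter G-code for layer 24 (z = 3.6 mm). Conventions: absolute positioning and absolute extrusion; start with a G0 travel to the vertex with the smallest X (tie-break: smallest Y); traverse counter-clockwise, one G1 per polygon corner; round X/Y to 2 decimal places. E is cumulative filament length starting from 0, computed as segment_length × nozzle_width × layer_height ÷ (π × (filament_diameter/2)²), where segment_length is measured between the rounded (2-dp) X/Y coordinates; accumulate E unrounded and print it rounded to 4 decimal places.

At z = 3.6 mm: the cube does not reach this height (z outside [0, 3.5]); the cylinder at (16, 15.5) is not intersected at this z (z outside [-0.5, 3]); Subtracting the remaining from the first: the first operand is absent here, so nothing remains; the 13×20.5 cube at (4, 15) contributes its full rectangle; Combining (union): only the 13×20.5 cube at (4, 15) is present, so the union is just that shape — 1 connected region. The outline is a single polygon with 4 vertices. Extrusion per mm of travel: 0.6 × 0.15 / (π × 0.875²) = 0.037418. Accumulating E over each segment gives final E = 2.5070.

G0 X4.00 Y15.00 Z3.60
G1 X17.00 Y15.00 E0.4864
G1 X17.00 Y35.50 E1.2535
G1 X4.00 Y35.50 E1.7399
G1 X4.00 Y15.00 E2.5070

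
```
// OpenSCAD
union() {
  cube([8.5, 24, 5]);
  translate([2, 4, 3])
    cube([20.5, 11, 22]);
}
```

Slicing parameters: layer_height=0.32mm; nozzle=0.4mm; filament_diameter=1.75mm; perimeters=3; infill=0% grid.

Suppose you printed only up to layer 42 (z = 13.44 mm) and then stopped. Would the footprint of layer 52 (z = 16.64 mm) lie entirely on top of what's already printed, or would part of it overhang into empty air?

entirely on top

Compare the two slices. At z = 13.44: the cube is not intersected at this z (z outside [0, 5]); the cube at (2, 4) (footprint 20.5×11) is included at this height (area 225.50 mm²); Merging all regions: only the 20.5×11 cube at (2, 4) is present, so the union is just that shape — area = 225.50 mm². At z = 16.64: the cube does not reach this height (z outside [0, 5]); the cube at (2, 4) (footprint 20.5×11) is included at this height (area 225.50 mm²); Taking the union: only the 20.5×11 cube at (2, 4) is present, so the union is just that shape — area = 225.50 mm². Checking containment: the cross-section at z = 16.64 is a subset of the cross-section at z = 13.44.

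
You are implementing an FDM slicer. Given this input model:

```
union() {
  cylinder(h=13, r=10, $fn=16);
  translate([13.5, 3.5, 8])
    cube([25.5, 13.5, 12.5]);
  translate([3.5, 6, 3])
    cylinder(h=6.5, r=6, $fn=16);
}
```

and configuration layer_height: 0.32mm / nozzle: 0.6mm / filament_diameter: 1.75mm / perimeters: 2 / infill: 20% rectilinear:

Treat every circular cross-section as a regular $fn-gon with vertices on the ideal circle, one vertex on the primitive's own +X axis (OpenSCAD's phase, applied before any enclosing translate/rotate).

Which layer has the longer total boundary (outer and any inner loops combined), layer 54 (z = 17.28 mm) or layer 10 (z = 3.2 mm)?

layer 54 (z = 17.28 mm)

Layer 54 (z = 17.28): the cylinder does not reach this height (z outside [0, 13]); the cube at (13.5, 3.5) is present — its section is the full 25.5×13.5 rectangle (perimeter 78.00 mm); the cylinder at (3.5, 6) does not reach this height (z outside [3, 9.5]); Taking the union: only the 25.5×13.5 cube at (13.5, 3.5) is present, so the union is just that shape — boundary = 78.00 mm. So its perimeter = 78.00 mm. Layer 10 (z = 3.2): the r=10 cylinder gives a regular 16-gon of circumradius 10 (constant along its height) (perimeter = 2·16·10.000·sin(180°/16) = 62.43 mm); the cube at (13.5, 3.5) is not intersected at this z (z outside [8, 20.5]); the cylinder at (3.5, 6): section is a regular 16-gon, circumradius r=6 (perimeter = 2·16·6.000·sin(180°/16) = 37.46 mm); Taking the union: the regions partially overlap (shared area 82.27 mm²), so the edge portions inside another operand are dropped and the merged outline is re-measured after clipping — boundary = 66.50 mm. So its perimeter = 66.50 mm. Layer 54 is larger (78.00 vs 66.50 mm).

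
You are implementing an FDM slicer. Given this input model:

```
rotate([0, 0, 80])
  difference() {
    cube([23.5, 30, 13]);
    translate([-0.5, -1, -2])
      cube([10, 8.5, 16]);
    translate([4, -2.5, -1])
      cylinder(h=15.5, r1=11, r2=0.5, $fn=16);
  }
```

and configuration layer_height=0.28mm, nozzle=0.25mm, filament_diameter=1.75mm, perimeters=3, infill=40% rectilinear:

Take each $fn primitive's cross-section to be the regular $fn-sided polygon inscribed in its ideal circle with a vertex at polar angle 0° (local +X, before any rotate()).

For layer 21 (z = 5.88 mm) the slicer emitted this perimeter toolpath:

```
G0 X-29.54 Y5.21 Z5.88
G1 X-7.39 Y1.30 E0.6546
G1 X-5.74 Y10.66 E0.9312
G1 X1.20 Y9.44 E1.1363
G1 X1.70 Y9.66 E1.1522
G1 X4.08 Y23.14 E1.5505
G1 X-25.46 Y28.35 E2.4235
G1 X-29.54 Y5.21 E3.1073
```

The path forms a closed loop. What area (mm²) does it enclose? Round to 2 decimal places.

633.45 mm²

Apply the shoelace formula to the sequence of (X, Y) vertices; enclosed area = 633.45 mm².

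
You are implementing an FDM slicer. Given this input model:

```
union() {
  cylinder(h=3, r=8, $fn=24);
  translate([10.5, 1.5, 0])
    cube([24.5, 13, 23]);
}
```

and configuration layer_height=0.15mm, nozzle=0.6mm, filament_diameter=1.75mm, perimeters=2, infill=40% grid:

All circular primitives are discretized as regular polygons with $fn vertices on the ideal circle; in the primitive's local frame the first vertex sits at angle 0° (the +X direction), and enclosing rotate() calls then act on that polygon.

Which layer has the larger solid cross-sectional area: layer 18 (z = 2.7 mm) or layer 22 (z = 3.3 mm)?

layer 18 (z = 2.7 mm)

Layer 18 (z = 2.7): the r=8 cylinder gives a regular 24-gon of circumradius 8 (constant along its height) (area = (24/2)·8.000²·sin(360°/24) = 198.77 mm²); the 24.5×13 cube at (10.5, 1.5) contributes its full rectangle (area 318.50 mm²); Merging all regions: the 2 present regions are separate (no shared area or edge), so areas and boundary lengths simply add and each stays a separate island — area = 517.27 mm². So its area = 517.27 mm². Layer 22 (z = 3.3): the cylinder does not reach this height (z outside [0, 3]); the cube at (10.5, 1.5) (footprint 24.5×13) is included at this height (area 318.50 mm²); Merging all regions: only the 24.5×13 cube at (10.5, 1.5) is present, so the union is just that shape — area = 318.50 mm². So its area = 318.50 mm². Layer 18 is larger (517.27 vs 318.50 mm²).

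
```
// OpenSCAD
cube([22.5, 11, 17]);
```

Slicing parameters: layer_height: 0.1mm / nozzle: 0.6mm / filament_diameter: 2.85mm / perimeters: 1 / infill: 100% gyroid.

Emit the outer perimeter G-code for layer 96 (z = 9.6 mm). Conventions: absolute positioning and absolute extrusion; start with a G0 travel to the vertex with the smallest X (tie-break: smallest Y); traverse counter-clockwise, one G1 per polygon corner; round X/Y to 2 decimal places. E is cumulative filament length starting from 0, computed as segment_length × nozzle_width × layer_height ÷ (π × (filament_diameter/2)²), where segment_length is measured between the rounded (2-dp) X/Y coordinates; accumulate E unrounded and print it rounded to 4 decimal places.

At z = 9.6 mm: the cube is present — its section is the full 22.5×11 rectangle. The outline is a single polygon with 4 vertices. Extrusion per mm of travel: 0.6 × 0.1 / (π × 1.425²) = 0.009405. Accumulating E over each segment gives final E = 0.6302.

G0 X0.00 Y0.00 Z9.60
G1 X22.50 Y0.00 E0.2116
G1 X22.50 Y11.00 E0.3151
G1 X0.00 Y11.00 E0.5267
G1 X0.00 Y0.00 E0.6302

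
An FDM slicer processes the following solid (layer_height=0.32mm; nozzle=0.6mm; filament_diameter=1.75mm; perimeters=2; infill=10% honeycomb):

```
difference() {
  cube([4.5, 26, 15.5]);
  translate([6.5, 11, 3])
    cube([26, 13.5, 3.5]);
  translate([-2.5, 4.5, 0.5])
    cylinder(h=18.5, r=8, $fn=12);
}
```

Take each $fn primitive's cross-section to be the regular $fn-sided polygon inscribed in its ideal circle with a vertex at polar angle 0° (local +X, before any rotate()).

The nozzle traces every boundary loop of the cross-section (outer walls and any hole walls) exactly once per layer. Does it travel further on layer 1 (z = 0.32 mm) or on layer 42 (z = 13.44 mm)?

layer 1 (z = 0.32 mm)

Layer 1 (z = 0.32): the cube (footprint 4.5×26) is included at this height (perimeter 61.00 mm); the cube at (6.5, 11) is absent (z outside [3, 6.5]); the cylinder at (-2.5, 4.5) is not intersected at this z (z outside [0.5, 19]); Subtracting the remaining from the first: none of the subtracted shapes is present at this height, so the 4.5×26 cube is unchanged — boundary = 61.00 mm. So its perimeter = 61.00 mm. Layer 42 (z = 13.44): the 4.5×26 cube contributes its full rectangle (perimeter 61.00 mm); the cube at (6.5, 11) does not reach this height (z outside [3, 6.5]); the cylinder at (-2.5, 4.5): section is a regular 12-gon, circumradius r=8 (perimeter = 2·12·8.000·sin(180°/12) = 49.69 mm); Subtracting the remaining from the first: starting from the 4.5×26 cube, the r=8 cylinder at (-2.5, 4.5) partially overlaps it — only the 47.05 mm² overlap (of its 192.00 mm²) is removed, clipping the outline — boundary = 44.73 mm. So its perimeter = 44.73 mm. Layer 1 is larger (61.00 vs 44.73 mm).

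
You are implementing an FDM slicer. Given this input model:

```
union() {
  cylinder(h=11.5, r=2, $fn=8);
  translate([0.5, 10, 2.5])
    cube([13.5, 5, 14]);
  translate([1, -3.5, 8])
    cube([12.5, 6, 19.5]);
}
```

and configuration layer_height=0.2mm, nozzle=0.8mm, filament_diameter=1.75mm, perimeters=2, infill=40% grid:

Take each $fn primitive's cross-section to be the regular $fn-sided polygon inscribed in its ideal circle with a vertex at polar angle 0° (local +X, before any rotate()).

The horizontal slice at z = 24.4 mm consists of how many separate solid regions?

At z = 24.4 mm: the cylinder is absent (z outside [0, 11.5]); the cube at (0.5, 10) does not reach this height (z outside [2.5, 16.5]); the cube at (1, -3.5) (footprint 12.5×6) is included at this height; Merging all regions: only the 12.5×6 cube at (1, -3.5) is present, so the union is just that shape — 1 connected region. The result has 1 disconnected region.

1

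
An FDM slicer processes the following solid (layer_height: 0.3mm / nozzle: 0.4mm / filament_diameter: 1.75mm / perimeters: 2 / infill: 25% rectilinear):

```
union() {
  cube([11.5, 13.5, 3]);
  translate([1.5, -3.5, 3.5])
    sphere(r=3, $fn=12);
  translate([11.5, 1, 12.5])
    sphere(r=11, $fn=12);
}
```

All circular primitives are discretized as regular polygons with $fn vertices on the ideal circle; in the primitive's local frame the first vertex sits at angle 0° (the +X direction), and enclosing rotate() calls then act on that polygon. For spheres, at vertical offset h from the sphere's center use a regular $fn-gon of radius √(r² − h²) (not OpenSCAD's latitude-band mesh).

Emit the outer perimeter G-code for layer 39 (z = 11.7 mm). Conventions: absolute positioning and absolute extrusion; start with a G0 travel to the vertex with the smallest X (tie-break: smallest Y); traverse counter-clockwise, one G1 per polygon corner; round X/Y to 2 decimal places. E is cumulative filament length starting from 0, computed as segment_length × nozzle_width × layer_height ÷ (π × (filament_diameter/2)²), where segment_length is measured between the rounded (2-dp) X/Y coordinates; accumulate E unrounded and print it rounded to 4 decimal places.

G0 X0.53 Y1.00 Z11.70
G1 X2.00 Y-4.49 E0.2835
G1 X6.01 Y-8.50 E0.5665
G1 X11.50 Y-9.97 E0.8500
G1 X16.99 Y-8.50 E1.1336
G1 X21.00 Y-4.49 E1.4165
G1 X22.47 Y1.00 E1.7000
G1 X21.00 Y6.49 E1.9836
G1 X16.99 Y10.50 E2.2665
G1 X11.50 Y11.97 E2.5501
G1 X6.01 Y10.50 E2.8336
G1 X2.00 Y6.49 E3.1165
G1 X0.53 Y1.00 E3.4001

At z = 11.7 mm: the cube is absent (z outside [0, 3]); the sphere at (1.5, -3.5) is not intersected at this z (|z−center|=8.200 > r=3); the r=11 sphere at (11.5, 1) contributes a regular 12-gon of circumradius √(11²−0.8²) = 10.971; Merging all regions: only the r=11 sphere at (11.5, 1) is present, so the union is just that shape — 1 connected region. The outline is a single polygon with 12 vertices. Extrusion per mm of travel: 0.4 × 0.3 / (π × 0.875²) = 0.049890. Accumulating E over each segment gives final E = 3.4001.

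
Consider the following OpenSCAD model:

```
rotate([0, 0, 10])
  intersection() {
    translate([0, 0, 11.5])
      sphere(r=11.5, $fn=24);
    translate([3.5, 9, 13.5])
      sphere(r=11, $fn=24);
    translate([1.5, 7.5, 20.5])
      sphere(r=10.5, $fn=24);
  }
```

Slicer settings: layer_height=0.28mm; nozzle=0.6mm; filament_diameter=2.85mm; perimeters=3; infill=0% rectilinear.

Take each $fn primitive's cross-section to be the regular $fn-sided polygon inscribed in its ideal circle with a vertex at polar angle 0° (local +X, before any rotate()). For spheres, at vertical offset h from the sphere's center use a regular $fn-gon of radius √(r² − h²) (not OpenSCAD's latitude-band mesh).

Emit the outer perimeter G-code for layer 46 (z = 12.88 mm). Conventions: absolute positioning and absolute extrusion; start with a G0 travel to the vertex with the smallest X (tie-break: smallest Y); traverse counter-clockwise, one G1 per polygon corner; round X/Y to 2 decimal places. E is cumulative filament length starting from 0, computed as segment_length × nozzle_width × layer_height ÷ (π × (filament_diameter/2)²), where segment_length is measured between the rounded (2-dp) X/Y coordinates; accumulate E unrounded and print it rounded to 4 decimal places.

G0 X-7.02 Y8.28 Z12.88
G1 X-6.94 Y6.39 E0.0498
G1 X-6.37 Y4.59 E0.0995
G1 X-5.36 Y3.00 E0.1491
G1 X-3.97 Y1.73 E0.1987
G1 X-2.30 Y0.86 E0.2483
G1 X-0.45 Y0.45 E0.2982
G1 X1.43 Y0.53 E0.3478
G1 X3.23 Y1.10 E0.3975
G1 X4.82 Y2.11 E0.4471
G1 X6.09 Y3.50 E0.4967
G1 X6.96 Y5.18 E0.5465
G1 X7.37 Y7.02 E0.5962
G1 X7.30 Y8.66 E0.6394
G1 X6.55 Y9.35 E0.6662
G1 X3.90 Y10.73 E0.7449
G1 X1.00 Y11.37 E0.8231
G1 X-1.98 Y11.24 E0.9017
G1 X-4.82 Y10.35 E0.9800
G1 X-6.85 Y9.06 E1.0434
G1 X-7.02 Y8.28 E1.0644

At z = 12.88 mm: the r=11.5 sphere contributes a regular 24-gon of circumradius √(11.5²−1.38²) = 11.417; the r=11 sphere at (3.5, 9) contributes a regular 24-gon of circumradius √(11²−0.62²) = 10.983; the r=10.5 sphere at (1.5, 7.5) contributes a regular 24-gon of circumradius √(10.5²−7.62²) = 7.224; Keeping only the common overlap: the r=11 sphere at (3.5, 9) partially overlaps the r=11.5 sphere; clipping to the common part keeps 181.32 mm²; the r=10.5 sphere at (1.5, 7.5) partially overlaps the running intersection; clipping to the common part keeps 122.50 mm² — 1 connected region; (whole slice rotated 10° about Z — lengths, areas and connectivity unchanged). The outline is a single polygon with 20 vertices. Extrusion per mm of travel: 0.6 × 0.28 / (π × 1.425²) = 0.026335. Accumulating E over each segment gives final E = 1.0644.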